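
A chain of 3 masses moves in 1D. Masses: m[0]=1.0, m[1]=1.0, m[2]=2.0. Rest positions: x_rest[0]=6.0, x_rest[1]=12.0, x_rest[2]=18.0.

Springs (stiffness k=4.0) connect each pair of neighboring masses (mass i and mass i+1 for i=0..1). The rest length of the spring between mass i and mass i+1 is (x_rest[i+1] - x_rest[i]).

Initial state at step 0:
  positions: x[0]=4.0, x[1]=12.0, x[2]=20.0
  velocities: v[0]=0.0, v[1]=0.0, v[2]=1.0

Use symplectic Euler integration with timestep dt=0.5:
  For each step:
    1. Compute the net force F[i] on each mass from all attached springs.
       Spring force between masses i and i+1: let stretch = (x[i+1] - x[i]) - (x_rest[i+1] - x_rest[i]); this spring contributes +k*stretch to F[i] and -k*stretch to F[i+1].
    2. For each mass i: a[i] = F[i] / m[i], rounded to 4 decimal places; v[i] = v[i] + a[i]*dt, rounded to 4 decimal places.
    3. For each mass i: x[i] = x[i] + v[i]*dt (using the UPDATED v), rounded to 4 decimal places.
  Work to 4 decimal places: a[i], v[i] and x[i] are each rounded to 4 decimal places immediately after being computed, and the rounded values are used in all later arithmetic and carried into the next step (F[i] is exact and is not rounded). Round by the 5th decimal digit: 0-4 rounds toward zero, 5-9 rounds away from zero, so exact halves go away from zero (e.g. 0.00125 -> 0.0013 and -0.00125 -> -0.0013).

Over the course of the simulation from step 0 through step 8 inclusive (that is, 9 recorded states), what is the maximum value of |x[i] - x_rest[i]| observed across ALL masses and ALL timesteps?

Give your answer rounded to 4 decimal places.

Step 0: x=[4.0000 12.0000 20.0000] v=[0.0000 0.0000 1.0000]
Step 1: x=[6.0000 12.0000 19.5000] v=[4.0000 0.0000 -1.0000]
Step 2: x=[8.0000 13.5000 18.2500] v=[4.0000 3.0000 -2.5000]
Step 3: x=[9.5000 14.2500 17.6250] v=[3.0000 1.5000 -1.2500]
Step 4: x=[9.7500 13.6250 18.3125] v=[0.5000 -1.2500 1.3750]
Step 5: x=[7.8750 13.8125 19.6563] v=[-3.7500 0.3750 2.6875]
Step 6: x=[5.9375 13.9063 21.0782] v=[-3.8750 0.1876 2.8437]
Step 7: x=[5.9688 13.2032 21.9141] v=[0.0626 -1.4062 1.6718]
Step 8: x=[7.2345 13.9766 21.3946] v=[2.5314 1.5468 -1.0391]
Max displacement = 3.9141

Answer: 3.9141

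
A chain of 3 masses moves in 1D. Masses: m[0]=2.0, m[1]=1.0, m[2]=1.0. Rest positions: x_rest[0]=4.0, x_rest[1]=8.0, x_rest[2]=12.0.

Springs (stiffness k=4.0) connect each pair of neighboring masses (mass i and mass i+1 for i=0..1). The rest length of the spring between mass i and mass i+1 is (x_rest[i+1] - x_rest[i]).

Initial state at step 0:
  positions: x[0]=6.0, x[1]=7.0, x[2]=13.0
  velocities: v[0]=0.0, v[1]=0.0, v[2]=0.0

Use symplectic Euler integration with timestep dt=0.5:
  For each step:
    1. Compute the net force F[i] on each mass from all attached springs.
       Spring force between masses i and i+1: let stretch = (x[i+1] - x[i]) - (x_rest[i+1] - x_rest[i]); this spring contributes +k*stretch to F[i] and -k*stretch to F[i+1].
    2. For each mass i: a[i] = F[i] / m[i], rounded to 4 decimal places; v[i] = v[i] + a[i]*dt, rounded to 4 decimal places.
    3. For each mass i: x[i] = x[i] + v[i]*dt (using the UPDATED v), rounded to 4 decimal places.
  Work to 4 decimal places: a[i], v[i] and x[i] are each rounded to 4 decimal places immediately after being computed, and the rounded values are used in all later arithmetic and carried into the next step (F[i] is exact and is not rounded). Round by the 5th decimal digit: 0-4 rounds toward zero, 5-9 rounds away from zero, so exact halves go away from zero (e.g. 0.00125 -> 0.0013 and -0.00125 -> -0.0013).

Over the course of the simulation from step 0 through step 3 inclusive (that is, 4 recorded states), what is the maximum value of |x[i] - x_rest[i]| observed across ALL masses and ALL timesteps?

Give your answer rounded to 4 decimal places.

Step 0: x=[6.0000 7.0000 13.0000] v=[0.0000 0.0000 0.0000]
Step 1: x=[4.5000 12.0000 11.0000] v=[-3.0000 10.0000 -4.0000]
Step 2: x=[4.7500 8.5000 14.0000] v=[0.5000 -7.0000 6.0000]
Step 3: x=[4.8750 6.7500 15.5000] v=[0.2500 -3.5000 3.0000]
Max displacement = 4.0000

Answer: 4.0000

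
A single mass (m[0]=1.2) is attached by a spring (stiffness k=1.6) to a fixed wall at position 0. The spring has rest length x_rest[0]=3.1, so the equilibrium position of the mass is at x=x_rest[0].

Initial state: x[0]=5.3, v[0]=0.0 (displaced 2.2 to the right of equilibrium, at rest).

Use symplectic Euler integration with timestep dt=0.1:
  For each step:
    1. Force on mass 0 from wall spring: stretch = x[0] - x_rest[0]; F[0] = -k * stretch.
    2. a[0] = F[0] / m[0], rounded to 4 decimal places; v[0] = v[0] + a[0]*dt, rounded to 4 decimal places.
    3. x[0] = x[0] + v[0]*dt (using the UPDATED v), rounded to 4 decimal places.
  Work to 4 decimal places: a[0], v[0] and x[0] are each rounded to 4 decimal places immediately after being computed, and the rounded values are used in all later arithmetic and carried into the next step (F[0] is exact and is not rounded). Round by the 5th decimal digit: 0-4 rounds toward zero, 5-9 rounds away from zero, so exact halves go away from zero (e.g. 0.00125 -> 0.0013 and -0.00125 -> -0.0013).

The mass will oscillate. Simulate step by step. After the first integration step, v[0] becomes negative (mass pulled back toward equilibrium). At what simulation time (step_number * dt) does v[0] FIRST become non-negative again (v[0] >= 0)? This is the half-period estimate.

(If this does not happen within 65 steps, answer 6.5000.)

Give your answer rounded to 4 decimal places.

Answer: 2.8000

Derivation:
Step 0: x=[5.3000] v=[0.0000]
Step 1: x=[5.2707] v=[-0.2933]
Step 2: x=[5.2124] v=[-0.5827]
Step 3: x=[5.1260] v=[-0.8644]
Step 4: x=[5.0126] v=[-1.1345]
Step 5: x=[4.8737] v=[-1.3895]
Step 6: x=[4.7111] v=[-1.6260]
Step 7: x=[4.5270] v=[-1.8408]
Step 8: x=[4.3239] v=[-2.0311]
Step 9: x=[4.1045] v=[-2.1943]
Step 10: x=[3.8717] v=[-2.3282]
Step 11: x=[3.6286] v=[-2.4311]
Step 12: x=[3.3784] v=[-2.5016]
Step 13: x=[3.1245] v=[-2.5387]
Step 14: x=[2.8703] v=[-2.5420]
Step 15: x=[2.6192] v=[-2.5114]
Step 16: x=[2.3745] v=[-2.4473]
Step 17: x=[2.1394] v=[-2.3506]
Step 18: x=[1.9172] v=[-2.2225]
Step 19: x=[1.7107] v=[-2.0648]
Step 20: x=[1.5227] v=[-1.8796]
Step 21: x=[1.3558] v=[-1.6693]
Step 22: x=[1.2121] v=[-1.4367]
Step 23: x=[1.0936] v=[-1.1850]
Step 24: x=[1.0019] v=[-0.9175]
Step 25: x=[0.9381] v=[-0.6378]
Step 26: x=[0.9031] v=[-0.3496]
Step 27: x=[0.8974] v=[-0.0567]
Step 28: x=[0.9211] v=[0.2370]
First v>=0 after going negative at step 28, time=2.8000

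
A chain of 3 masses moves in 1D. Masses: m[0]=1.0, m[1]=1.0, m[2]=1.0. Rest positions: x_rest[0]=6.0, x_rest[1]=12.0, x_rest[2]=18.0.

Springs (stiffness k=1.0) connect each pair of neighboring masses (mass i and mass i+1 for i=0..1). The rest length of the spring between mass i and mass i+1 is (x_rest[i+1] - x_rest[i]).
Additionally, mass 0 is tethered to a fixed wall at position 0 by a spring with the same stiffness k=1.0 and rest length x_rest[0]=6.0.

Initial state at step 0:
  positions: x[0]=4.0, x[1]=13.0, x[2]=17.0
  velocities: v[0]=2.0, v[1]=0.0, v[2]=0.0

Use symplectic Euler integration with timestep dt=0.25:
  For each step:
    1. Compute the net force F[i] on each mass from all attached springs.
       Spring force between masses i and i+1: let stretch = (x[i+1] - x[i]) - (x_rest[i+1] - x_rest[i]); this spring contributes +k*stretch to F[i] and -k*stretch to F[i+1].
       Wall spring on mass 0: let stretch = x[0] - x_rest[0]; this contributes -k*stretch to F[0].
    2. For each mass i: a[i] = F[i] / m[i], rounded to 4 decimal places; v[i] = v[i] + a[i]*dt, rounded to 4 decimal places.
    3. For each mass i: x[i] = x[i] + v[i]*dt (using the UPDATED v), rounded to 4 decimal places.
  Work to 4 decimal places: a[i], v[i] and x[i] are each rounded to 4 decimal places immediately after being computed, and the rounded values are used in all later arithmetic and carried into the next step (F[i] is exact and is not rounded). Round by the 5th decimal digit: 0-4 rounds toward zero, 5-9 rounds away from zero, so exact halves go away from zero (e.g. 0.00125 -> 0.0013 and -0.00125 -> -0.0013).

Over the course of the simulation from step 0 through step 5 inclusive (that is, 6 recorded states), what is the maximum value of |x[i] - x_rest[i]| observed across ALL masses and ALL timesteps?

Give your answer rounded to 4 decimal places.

Answer: 2.3797

Derivation:
Step 0: x=[4.0000 13.0000 17.0000] v=[2.0000 0.0000 0.0000]
Step 1: x=[4.8125 12.6875 17.1250] v=[3.2500 -1.2500 0.5000]
Step 2: x=[5.8164 12.1602 17.3477] v=[4.0156 -2.1094 0.8906]
Step 3: x=[6.8533 11.5606 17.6211] v=[4.1475 -2.3985 1.0937]
Step 4: x=[7.7561 11.0456 17.8908] v=[3.6110 -2.0602 1.0786]
Step 5: x=[8.3797 10.7528 18.1076] v=[2.4944 -1.1713 0.8673]
Max displacement = 2.3797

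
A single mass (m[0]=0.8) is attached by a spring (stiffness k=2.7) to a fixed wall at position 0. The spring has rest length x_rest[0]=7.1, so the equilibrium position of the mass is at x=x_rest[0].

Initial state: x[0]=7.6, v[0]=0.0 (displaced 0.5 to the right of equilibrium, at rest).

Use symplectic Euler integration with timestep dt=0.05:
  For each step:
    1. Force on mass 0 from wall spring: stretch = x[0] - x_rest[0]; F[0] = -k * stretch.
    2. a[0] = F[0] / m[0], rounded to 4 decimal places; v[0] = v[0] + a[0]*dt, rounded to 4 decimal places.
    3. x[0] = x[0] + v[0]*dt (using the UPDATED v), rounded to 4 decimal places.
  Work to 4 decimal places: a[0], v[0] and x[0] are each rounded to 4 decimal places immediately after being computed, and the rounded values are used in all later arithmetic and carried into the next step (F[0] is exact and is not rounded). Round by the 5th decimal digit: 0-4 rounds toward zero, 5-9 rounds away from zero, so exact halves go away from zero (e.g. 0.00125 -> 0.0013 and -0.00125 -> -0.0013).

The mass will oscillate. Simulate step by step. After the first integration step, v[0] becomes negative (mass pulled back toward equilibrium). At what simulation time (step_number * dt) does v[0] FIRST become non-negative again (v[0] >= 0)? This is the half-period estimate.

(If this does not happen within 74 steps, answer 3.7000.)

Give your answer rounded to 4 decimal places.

Step 0: x=[7.6000] v=[0.0000]
Step 1: x=[7.5958] v=[-0.0844]
Step 2: x=[7.5874] v=[-0.1681]
Step 3: x=[7.5749] v=[-0.2504]
Step 4: x=[7.5584] v=[-0.3305]
Step 5: x=[7.5380] v=[-0.4079]
Step 6: x=[7.5139] v=[-0.4818]
Step 7: x=[7.4863] v=[-0.5516]
Step 8: x=[7.4555] v=[-0.6168]
Step 9: x=[7.4217] v=[-0.6768]
Step 10: x=[7.3851] v=[-0.7311]
Step 11: x=[7.3461] v=[-0.7792]
Step 12: x=[7.3051] v=[-0.8207]
Step 13: x=[7.2623] v=[-0.8553]
Step 14: x=[7.2182] v=[-0.8827]
Step 15: x=[7.1731] v=[-0.9026]
Step 16: x=[7.1274] v=[-0.9149]
Step 17: x=[7.0814] v=[-0.9195]
Step 18: x=[7.0356] v=[-0.9164]
Step 19: x=[6.9903] v=[-0.9055]
Step 20: x=[6.9460] v=[-0.8870]
Step 21: x=[6.9030] v=[-0.8610]
Step 22: x=[6.8616] v=[-0.8278]
Step 23: x=[6.8222] v=[-0.7876]
Step 24: x=[6.7852] v=[-0.7407]
Step 25: x=[6.7508] v=[-0.6876]
Step 26: x=[6.7194] v=[-0.6287]
Step 27: x=[6.6912] v=[-0.5645]
Step 28: x=[6.6664] v=[-0.4955]
Step 29: x=[6.6453] v=[-0.4223]
Step 30: x=[6.6280] v=[-0.3456]
Step 31: x=[6.6147] v=[-0.2660]
Step 32: x=[6.6055] v=[-0.1841]
Step 33: x=[6.6005] v=[-0.1007]
Step 34: x=[6.5997] v=[-0.0164]
Step 35: x=[6.6031] v=[0.0680]
First v>=0 after going negative at step 35, time=1.7500

Answer: 1.7500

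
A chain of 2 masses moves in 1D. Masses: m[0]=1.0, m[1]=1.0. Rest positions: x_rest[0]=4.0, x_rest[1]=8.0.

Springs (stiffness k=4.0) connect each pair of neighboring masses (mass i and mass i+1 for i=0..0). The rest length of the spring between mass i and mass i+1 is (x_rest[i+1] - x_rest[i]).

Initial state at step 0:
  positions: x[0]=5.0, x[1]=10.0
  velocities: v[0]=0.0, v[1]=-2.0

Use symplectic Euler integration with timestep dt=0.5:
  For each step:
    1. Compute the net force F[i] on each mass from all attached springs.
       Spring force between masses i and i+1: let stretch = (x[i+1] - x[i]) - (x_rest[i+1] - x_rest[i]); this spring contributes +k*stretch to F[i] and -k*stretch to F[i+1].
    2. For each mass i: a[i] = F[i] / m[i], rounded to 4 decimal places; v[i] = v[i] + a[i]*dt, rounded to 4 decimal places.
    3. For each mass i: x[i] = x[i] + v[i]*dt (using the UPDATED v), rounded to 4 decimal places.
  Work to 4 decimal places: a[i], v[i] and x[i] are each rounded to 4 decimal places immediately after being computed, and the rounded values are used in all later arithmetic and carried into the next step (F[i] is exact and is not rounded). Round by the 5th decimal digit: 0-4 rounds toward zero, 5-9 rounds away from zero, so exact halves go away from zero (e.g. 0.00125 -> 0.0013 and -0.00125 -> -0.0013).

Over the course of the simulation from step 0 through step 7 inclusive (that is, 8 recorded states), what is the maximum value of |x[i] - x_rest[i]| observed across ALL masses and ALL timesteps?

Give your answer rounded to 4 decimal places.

Step 0: x=[5.0000 10.0000] v=[0.0000 -2.0000]
Step 1: x=[6.0000 8.0000] v=[2.0000 -4.0000]
Step 2: x=[5.0000 8.0000] v=[-2.0000 0.0000]
Step 3: x=[3.0000 9.0000] v=[-4.0000 2.0000]
Step 4: x=[3.0000 8.0000] v=[0.0000 -2.0000]
Step 5: x=[4.0000 6.0000] v=[2.0000 -4.0000]
Step 6: x=[3.0000 6.0000] v=[-2.0000 0.0000]
Step 7: x=[1.0000 7.0000] v=[-4.0000 2.0000]
Max displacement = 3.0000

Answer: 3.0000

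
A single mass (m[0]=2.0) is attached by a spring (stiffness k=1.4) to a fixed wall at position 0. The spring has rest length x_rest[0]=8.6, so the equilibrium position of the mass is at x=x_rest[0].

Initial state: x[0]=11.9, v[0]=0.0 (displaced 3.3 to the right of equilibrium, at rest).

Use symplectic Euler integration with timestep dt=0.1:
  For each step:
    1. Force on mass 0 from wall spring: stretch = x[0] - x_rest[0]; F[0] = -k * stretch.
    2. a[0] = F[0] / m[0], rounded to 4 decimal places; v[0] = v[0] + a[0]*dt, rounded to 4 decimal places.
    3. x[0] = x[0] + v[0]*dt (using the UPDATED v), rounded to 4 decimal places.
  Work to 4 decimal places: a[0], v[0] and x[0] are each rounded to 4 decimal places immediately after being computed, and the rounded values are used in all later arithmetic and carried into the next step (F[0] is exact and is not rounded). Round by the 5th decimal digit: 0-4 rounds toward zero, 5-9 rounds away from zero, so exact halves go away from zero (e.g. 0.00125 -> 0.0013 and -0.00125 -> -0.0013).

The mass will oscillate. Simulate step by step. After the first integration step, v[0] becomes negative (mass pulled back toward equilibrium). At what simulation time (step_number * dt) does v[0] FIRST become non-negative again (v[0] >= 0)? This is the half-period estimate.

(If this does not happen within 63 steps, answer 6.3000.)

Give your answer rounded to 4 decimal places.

Step 0: x=[11.9000] v=[0.0000]
Step 1: x=[11.8769] v=[-0.2310]
Step 2: x=[11.8309] v=[-0.4604]
Step 3: x=[11.7622] v=[-0.6866]
Step 4: x=[11.6714] v=[-0.9080]
Step 5: x=[11.5591] v=[-1.1230]
Step 6: x=[11.4261] v=[-1.3301]
Step 7: x=[11.2733] v=[-1.5279]
Step 8: x=[11.1018] v=[-1.7150]
Step 9: x=[10.9128] v=[-1.8901]
Step 10: x=[10.7076] v=[-2.0520]
Step 11: x=[10.4877] v=[-2.1995]
Step 12: x=[10.2545] v=[-2.3316]
Step 13: x=[10.0098] v=[-2.4474]
Step 14: x=[9.7552] v=[-2.5461]
Step 15: x=[9.4925] v=[-2.6270]
Step 16: x=[9.2236] v=[-2.6895]
Step 17: x=[8.9503] v=[-2.7332]
Step 18: x=[8.6745] v=[-2.7577]
Step 19: x=[8.3982] v=[-2.7629]
Step 20: x=[8.1233] v=[-2.7488]
Step 21: x=[7.8518] v=[-2.7154]
Step 22: x=[7.5855] v=[-2.6630]
Step 23: x=[7.3263] v=[-2.5920]
Step 24: x=[7.0760] v=[-2.5028]
Step 25: x=[6.8364] v=[-2.3961]
Step 26: x=[6.6091] v=[-2.2727]
Step 27: x=[6.3958] v=[-2.1333]
Step 28: x=[6.1979] v=[-1.9790]
Step 29: x=[6.0168] v=[-1.8109]
Step 30: x=[5.8538] v=[-1.6301]
Step 31: x=[5.7100] v=[-1.4379]
Step 32: x=[5.5864] v=[-1.2356]
Step 33: x=[5.4839] v=[-1.0247]
Step 34: x=[5.4032] v=[-0.8066]
Step 35: x=[5.3449] v=[-0.5828]
Step 36: x=[5.3094] v=[-0.3549]
Step 37: x=[5.2969] v=[-0.1246]
Step 38: x=[5.3076] v=[0.1066]
First v>=0 after going negative at step 38, time=3.8000

Answer: 3.8000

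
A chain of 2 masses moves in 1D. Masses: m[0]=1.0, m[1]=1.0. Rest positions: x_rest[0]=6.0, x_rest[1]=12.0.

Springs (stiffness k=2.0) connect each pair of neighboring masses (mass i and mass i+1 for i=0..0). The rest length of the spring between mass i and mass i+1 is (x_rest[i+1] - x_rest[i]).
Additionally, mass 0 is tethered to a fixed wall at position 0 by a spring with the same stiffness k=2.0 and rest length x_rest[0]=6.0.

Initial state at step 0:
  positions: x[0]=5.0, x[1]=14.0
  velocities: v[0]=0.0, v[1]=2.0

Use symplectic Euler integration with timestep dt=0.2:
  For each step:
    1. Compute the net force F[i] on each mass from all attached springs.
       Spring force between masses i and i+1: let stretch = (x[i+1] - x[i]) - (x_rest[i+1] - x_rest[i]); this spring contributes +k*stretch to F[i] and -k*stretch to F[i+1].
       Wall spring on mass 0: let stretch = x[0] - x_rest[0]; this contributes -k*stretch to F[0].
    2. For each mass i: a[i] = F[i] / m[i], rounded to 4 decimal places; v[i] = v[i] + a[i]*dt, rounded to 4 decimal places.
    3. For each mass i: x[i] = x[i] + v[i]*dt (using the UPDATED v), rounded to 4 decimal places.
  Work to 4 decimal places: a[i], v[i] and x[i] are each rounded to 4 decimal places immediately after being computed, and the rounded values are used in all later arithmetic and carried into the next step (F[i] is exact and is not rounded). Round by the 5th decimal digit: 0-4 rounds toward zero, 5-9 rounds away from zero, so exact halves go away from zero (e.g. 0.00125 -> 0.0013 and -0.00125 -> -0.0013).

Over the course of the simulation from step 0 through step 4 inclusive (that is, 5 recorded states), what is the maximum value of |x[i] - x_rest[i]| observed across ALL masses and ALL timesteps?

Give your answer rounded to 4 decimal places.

Step 0: x=[5.0000 14.0000] v=[0.0000 2.0000]
Step 1: x=[5.3200 14.1600] v=[1.6000 0.8000]
Step 2: x=[5.9216 14.0928] v=[3.0080 -0.3360]
Step 3: x=[6.7032 13.8519] v=[3.9078 -1.2045]
Step 4: x=[7.5204 13.5191] v=[4.0860 -1.6640]
Max displacement = 2.1600

Answer: 2.1600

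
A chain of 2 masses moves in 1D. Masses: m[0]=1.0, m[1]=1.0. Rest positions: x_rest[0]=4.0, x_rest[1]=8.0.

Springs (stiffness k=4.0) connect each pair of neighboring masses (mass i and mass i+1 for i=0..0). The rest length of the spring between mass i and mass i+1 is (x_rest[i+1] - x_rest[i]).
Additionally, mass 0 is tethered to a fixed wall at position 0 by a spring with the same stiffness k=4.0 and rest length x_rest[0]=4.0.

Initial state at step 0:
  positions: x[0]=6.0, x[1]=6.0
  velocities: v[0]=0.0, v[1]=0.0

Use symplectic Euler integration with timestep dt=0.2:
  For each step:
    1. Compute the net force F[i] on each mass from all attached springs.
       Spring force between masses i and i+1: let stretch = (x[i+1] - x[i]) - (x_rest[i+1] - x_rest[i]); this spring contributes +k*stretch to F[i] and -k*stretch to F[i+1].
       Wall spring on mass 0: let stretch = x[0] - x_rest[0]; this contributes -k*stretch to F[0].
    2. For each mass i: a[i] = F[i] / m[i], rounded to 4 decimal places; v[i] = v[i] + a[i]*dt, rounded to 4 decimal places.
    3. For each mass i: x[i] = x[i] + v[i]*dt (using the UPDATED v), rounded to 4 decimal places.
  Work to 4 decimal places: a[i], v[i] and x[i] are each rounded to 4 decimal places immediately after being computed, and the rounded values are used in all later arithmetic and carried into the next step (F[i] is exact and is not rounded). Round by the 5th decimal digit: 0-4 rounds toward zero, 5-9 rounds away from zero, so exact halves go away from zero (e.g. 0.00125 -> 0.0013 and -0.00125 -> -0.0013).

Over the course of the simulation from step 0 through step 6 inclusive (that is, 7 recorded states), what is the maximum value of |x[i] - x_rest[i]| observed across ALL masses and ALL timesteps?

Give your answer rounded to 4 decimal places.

Step 0: x=[6.0000 6.0000] v=[0.0000 0.0000]
Step 1: x=[5.0400 6.6400] v=[-4.8000 3.2000]
Step 2: x=[3.5296 7.6640] v=[-7.5520 5.1200]
Step 3: x=[2.1160 8.6665] v=[-7.0682 5.0125]
Step 4: x=[1.4119 9.2609] v=[-3.5206 2.9721]
Step 5: x=[1.7377 9.2395] v=[1.6291 -0.1071]
Step 6: x=[2.9858 8.6578] v=[6.2404 -2.9085]
Max displacement = 2.5881

Answer: 2.5881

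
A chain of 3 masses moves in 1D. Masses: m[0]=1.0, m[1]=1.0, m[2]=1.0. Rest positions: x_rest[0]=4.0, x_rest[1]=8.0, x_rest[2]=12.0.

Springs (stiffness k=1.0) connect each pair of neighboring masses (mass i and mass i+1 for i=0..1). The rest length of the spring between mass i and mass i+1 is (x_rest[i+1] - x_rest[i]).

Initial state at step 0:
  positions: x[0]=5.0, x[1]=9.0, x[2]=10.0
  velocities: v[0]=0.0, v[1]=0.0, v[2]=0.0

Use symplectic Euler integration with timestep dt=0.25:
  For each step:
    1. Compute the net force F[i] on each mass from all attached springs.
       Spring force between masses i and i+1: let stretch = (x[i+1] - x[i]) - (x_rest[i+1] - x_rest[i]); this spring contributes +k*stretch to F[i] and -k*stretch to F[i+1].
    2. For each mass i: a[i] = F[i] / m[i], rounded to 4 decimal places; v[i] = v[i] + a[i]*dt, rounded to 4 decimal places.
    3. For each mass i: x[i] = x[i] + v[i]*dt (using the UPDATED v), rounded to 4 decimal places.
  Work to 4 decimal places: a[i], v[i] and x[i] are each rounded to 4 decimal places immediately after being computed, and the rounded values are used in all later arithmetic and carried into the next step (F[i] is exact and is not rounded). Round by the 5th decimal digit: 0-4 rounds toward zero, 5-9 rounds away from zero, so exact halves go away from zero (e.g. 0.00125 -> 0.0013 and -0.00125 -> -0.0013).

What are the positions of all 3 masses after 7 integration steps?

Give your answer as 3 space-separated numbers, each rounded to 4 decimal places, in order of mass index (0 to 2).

Answer: 4.0478 6.9848 12.9679

Derivation:
Step 0: x=[5.0000 9.0000 10.0000] v=[0.0000 0.0000 0.0000]
Step 1: x=[5.0000 8.8125 10.1875] v=[0.0000 -0.7500 0.7500]
Step 2: x=[4.9883 8.4727 10.5391] v=[-0.0469 -1.3594 1.4063]
Step 3: x=[4.9444 8.0442 11.0115] v=[-0.1758 -1.7139 1.8897]
Step 4: x=[4.8442 7.6075 11.5485] v=[-0.4009 -1.7470 2.1479]
Step 5: x=[4.6667 7.2444 12.0892] v=[-0.7101 -1.4526 2.1627]
Step 6: x=[4.4003 7.0230 12.5771] v=[-1.0657 -0.8858 1.9515]
Step 7: x=[4.0478 6.9848 12.9679] v=[-1.4100 -0.1530 1.5630]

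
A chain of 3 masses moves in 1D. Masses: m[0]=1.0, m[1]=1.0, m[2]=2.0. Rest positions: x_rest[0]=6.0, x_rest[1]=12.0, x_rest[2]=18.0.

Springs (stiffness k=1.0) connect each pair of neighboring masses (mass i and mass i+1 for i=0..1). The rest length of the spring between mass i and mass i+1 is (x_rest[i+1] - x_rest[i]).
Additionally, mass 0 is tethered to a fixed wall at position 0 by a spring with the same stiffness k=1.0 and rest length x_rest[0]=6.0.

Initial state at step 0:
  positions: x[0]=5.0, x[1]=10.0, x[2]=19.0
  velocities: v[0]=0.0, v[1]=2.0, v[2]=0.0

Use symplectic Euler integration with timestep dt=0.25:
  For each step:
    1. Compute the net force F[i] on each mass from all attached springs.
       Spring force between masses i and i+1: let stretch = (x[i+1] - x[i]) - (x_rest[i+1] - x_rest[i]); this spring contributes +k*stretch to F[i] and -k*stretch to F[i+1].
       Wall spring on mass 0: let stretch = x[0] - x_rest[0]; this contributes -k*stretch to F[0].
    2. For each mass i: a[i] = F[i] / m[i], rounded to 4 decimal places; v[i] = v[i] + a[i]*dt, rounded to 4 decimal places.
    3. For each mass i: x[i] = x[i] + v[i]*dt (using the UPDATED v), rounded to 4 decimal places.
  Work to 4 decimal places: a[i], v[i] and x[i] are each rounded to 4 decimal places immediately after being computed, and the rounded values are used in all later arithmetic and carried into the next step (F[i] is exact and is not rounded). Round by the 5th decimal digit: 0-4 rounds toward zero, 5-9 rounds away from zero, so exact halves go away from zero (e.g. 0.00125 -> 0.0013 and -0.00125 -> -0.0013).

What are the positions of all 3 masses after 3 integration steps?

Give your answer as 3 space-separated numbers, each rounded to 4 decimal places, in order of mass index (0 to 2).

Answer: 5.1911 12.5815 18.5498

Derivation:
Step 0: x=[5.0000 10.0000 19.0000] v=[0.0000 2.0000 0.0000]
Step 1: x=[5.0000 10.7500 18.9063] v=[0.0000 3.0000 -0.3750]
Step 2: x=[5.0469 11.6504 18.7452] v=[0.1875 3.6016 -0.6446]
Step 3: x=[5.1911 12.5815 18.5498] v=[0.5767 3.7244 -0.7815]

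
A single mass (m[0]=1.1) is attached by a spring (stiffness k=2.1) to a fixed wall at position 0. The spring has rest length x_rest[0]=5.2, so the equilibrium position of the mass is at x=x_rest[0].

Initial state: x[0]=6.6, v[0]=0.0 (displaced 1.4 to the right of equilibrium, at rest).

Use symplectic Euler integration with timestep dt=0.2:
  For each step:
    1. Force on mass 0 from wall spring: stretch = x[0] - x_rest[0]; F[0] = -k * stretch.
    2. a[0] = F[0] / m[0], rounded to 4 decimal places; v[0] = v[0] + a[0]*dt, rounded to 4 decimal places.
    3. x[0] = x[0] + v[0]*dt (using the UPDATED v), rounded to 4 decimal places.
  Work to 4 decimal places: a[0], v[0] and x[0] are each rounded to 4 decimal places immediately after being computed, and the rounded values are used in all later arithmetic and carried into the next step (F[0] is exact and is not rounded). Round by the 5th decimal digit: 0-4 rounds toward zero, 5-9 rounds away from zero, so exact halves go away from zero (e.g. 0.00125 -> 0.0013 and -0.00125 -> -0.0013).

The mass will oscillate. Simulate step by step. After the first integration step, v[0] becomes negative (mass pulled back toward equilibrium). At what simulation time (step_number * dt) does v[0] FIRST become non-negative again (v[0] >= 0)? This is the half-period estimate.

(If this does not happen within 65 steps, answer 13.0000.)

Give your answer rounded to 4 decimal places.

Answer: 2.4000

Derivation:
Step 0: x=[6.6000] v=[0.0000]
Step 1: x=[6.4931] v=[-0.5345]
Step 2: x=[6.2875] v=[-1.0282]
Step 3: x=[5.9988] v=[-1.4434]
Step 4: x=[5.6491] v=[-1.7484]
Step 5: x=[5.2651] v=[-1.9199]
Step 6: x=[4.8761] v=[-1.9448]
Step 7: x=[4.5119] v=[-1.8211]
Step 8: x=[4.2002] v=[-1.5584]
Step 9: x=[3.9649] v=[-1.1767]
Step 10: x=[3.8239] v=[-0.7051]
Step 11: x=[3.7880] v=[-0.1797]
Step 12: x=[3.8599] v=[0.3594]
First v>=0 after going negative at step 12, time=2.4000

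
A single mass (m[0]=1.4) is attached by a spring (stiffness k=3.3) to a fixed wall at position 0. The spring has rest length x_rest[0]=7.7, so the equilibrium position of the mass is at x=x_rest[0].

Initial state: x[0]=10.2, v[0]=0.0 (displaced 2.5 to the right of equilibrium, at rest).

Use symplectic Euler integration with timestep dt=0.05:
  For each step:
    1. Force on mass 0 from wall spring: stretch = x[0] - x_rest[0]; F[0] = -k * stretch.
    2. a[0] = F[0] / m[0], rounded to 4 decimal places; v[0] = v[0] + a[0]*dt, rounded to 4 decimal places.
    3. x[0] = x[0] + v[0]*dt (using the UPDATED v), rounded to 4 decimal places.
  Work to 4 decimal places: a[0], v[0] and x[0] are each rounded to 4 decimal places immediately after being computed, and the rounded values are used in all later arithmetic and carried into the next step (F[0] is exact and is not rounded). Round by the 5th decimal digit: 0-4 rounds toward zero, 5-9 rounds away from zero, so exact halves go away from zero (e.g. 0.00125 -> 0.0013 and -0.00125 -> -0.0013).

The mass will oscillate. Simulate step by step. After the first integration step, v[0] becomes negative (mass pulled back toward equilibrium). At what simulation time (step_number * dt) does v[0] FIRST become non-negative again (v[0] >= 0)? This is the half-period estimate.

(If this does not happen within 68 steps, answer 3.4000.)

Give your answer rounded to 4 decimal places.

Answer: 2.0500

Derivation:
Step 0: x=[10.2000] v=[0.0000]
Step 1: x=[10.1853] v=[-0.2946]
Step 2: x=[10.1559] v=[-0.5875]
Step 3: x=[10.1121] v=[-0.8769]
Step 4: x=[10.0540] v=[-1.1612]
Step 5: x=[9.9821] v=[-1.4386]
Step 6: x=[9.8967] v=[-1.7076]
Step 7: x=[9.7984] v=[-1.9665]
Step 8: x=[9.6877] v=[-2.2138]
Step 9: x=[9.5653] v=[-2.4481]
Step 10: x=[9.4319] v=[-2.6679]
Step 11: x=[9.2883] v=[-2.8720]
Step 12: x=[9.1353] v=[-3.0592]
Step 13: x=[8.9739] v=[-3.2284]
Step 14: x=[8.8050] v=[-3.3785]
Step 15: x=[8.6296] v=[-3.5087]
Step 16: x=[8.4487] v=[-3.6183]
Step 17: x=[8.2634] v=[-3.7065]
Step 18: x=[8.0748] v=[-3.7729]
Step 19: x=[7.8839] v=[-3.8171]
Step 20: x=[7.6920] v=[-3.8388]
Step 21: x=[7.5001] v=[-3.8379]
Step 22: x=[7.3094] v=[-3.8143]
Step 23: x=[7.1210] v=[-3.7683]
Step 24: x=[6.9360] v=[-3.7001]
Step 25: x=[6.7555] v=[-3.6101]
Step 26: x=[6.5806] v=[-3.4988]
Step 27: x=[6.4123] v=[-3.3669]
Step 28: x=[6.2515] v=[-3.2151]
Step 29: x=[6.0993] v=[-3.0444]
Step 30: x=[5.9565] v=[-2.8557]
Step 31: x=[5.8240] v=[-2.6502]
Step 32: x=[5.7025] v=[-2.4291]
Step 33: x=[5.5928] v=[-2.1937]
Step 34: x=[5.4955] v=[-1.9454]
Step 35: x=[5.4112] v=[-1.6856]
Step 36: x=[5.3404] v=[-1.4159]
Step 37: x=[5.2835] v=[-1.1378]
Step 38: x=[5.2409] v=[-0.8530]
Step 39: x=[5.2127] v=[-0.5632]
Step 40: x=[5.1992] v=[-0.2701]
Step 41: x=[5.2004] v=[0.0246]
First v>=0 after going negative at step 41, time=2.0500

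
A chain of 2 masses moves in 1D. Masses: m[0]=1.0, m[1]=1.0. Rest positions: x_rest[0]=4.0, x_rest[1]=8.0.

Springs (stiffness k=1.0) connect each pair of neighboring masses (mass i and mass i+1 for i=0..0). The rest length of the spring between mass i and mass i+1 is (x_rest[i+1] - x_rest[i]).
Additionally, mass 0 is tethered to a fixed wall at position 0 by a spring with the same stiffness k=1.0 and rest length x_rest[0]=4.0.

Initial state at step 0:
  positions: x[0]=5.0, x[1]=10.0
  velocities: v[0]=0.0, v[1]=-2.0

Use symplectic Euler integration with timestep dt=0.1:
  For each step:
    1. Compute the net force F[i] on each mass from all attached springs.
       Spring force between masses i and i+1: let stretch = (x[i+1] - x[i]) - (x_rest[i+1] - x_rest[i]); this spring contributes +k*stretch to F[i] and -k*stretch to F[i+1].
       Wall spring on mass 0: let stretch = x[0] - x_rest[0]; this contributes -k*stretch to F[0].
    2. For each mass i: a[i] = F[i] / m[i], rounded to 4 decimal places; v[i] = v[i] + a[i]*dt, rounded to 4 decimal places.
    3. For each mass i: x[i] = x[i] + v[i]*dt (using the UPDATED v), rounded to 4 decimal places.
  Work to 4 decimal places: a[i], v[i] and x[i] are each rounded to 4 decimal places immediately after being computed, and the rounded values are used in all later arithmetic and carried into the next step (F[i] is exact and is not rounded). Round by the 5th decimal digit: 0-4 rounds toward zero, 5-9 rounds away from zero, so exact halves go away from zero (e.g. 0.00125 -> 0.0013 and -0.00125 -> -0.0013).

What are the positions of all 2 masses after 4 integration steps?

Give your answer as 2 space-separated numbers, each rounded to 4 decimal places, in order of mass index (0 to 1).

Step 0: x=[5.0000 10.0000] v=[0.0000 -2.0000]
Step 1: x=[5.0000 9.7900] v=[0.0000 -2.1000]
Step 2: x=[4.9979 9.5721] v=[-0.0210 -2.1790]
Step 3: x=[4.9916 9.3485] v=[-0.0634 -2.2364]
Step 4: x=[4.9789 9.1213] v=[-0.1269 -2.2721]

Answer: 4.9789 9.1213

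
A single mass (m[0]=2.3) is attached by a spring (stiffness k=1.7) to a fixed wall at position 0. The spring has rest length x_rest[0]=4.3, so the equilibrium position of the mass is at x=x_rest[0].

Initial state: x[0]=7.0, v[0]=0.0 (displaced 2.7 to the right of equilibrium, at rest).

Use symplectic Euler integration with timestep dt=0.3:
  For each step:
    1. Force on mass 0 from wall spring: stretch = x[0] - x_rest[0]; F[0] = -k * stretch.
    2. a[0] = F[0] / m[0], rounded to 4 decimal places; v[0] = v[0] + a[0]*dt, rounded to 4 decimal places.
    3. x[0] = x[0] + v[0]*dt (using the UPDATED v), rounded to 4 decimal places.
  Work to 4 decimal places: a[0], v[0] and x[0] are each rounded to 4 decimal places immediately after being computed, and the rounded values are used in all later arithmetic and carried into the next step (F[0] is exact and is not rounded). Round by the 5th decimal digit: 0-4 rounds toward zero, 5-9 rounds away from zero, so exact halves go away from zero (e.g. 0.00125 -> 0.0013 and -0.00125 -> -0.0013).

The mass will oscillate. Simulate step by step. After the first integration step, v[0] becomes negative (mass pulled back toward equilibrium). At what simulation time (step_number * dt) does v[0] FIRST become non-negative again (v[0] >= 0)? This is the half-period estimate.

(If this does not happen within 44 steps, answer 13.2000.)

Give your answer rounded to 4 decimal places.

Step 0: x=[7.0000] v=[0.0000]
Step 1: x=[6.8204] v=[-0.5987]
Step 2: x=[6.4731] v=[-1.1576]
Step 3: x=[5.9813] v=[-1.6395]
Step 4: x=[5.3776] v=[-2.0123]
Step 5: x=[4.7022] v=[-2.2513]
Step 6: x=[4.0001] v=[-2.3405]
Step 7: x=[3.3179] v=[-2.2740]
Step 8: x=[2.7010] v=[-2.0562]
Step 9: x=[2.1905] v=[-1.7016]
Step 10: x=[1.8204] v=[-1.2338]
Step 11: x=[1.6152] v=[-0.6840]
Step 12: x=[1.5886] v=[-0.0887]
Step 13: x=[1.7424] v=[0.5125]
First v>=0 after going negative at step 13, time=3.9000

Answer: 3.9000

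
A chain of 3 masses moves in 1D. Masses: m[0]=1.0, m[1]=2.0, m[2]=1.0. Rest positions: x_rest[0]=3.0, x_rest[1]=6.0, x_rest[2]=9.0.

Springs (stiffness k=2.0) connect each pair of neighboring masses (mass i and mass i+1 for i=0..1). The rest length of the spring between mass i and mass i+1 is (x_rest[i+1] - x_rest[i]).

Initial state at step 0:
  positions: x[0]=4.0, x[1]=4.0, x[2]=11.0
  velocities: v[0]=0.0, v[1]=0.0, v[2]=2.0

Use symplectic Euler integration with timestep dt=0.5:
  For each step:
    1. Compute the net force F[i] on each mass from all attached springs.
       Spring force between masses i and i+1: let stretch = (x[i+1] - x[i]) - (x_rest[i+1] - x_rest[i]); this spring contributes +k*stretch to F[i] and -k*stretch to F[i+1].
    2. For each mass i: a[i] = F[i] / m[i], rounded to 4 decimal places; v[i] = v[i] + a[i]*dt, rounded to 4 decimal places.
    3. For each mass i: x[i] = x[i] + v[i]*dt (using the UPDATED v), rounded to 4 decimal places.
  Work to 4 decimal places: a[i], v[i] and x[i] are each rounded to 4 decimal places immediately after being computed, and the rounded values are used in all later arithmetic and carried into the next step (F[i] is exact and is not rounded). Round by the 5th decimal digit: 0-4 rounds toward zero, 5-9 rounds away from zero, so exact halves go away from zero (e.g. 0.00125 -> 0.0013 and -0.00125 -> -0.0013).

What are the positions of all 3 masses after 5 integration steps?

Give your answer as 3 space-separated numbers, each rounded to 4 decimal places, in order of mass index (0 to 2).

Answer: 6.2032 5.5000 10.7969

Derivation:
Step 0: x=[4.0000 4.0000 11.0000] v=[0.0000 0.0000 2.0000]
Step 1: x=[2.5000 5.7500 10.0000] v=[-3.0000 3.5000 -2.0000]
Step 2: x=[1.1250 7.7500 8.3750] v=[-2.7500 4.0000 -3.2500]
Step 3: x=[1.5625 8.2500 7.9375] v=[0.8750 1.0000 -0.8750]
Step 4: x=[3.8438 7.0000 9.1563] v=[4.5625 -2.5000 2.4375]
Step 5: x=[6.2032 5.5000 10.7969] v=[4.7187 -3.0000 3.2812]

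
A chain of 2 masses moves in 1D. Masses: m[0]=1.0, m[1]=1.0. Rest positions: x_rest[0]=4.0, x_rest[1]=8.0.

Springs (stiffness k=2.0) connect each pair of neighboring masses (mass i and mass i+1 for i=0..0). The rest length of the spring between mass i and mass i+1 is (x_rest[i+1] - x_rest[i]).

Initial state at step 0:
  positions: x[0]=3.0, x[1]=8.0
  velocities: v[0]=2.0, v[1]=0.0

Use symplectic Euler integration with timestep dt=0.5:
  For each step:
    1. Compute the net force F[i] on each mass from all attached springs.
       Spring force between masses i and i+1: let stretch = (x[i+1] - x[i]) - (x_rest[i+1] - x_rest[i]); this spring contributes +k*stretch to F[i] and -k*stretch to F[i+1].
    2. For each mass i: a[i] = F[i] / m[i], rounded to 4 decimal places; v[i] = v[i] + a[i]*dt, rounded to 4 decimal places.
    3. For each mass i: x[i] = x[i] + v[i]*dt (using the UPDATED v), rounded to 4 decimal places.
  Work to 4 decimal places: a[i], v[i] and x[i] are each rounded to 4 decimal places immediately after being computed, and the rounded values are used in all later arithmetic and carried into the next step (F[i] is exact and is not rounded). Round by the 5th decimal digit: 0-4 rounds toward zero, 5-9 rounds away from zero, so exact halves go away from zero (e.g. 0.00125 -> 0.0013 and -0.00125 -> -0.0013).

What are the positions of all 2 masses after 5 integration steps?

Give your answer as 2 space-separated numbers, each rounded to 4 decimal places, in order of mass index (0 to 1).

Step 0: x=[3.0000 8.0000] v=[2.0000 0.0000]
Step 1: x=[4.5000 7.5000] v=[3.0000 -1.0000]
Step 2: x=[5.5000 7.5000] v=[2.0000 0.0000]
Step 3: x=[5.5000 8.5000] v=[0.0000 2.0000]
Step 4: x=[5.0000 10.0000] v=[-1.0000 3.0000]
Step 5: x=[5.0000 11.0000] v=[0.0000 2.0000]

Answer: 5.0000 11.0000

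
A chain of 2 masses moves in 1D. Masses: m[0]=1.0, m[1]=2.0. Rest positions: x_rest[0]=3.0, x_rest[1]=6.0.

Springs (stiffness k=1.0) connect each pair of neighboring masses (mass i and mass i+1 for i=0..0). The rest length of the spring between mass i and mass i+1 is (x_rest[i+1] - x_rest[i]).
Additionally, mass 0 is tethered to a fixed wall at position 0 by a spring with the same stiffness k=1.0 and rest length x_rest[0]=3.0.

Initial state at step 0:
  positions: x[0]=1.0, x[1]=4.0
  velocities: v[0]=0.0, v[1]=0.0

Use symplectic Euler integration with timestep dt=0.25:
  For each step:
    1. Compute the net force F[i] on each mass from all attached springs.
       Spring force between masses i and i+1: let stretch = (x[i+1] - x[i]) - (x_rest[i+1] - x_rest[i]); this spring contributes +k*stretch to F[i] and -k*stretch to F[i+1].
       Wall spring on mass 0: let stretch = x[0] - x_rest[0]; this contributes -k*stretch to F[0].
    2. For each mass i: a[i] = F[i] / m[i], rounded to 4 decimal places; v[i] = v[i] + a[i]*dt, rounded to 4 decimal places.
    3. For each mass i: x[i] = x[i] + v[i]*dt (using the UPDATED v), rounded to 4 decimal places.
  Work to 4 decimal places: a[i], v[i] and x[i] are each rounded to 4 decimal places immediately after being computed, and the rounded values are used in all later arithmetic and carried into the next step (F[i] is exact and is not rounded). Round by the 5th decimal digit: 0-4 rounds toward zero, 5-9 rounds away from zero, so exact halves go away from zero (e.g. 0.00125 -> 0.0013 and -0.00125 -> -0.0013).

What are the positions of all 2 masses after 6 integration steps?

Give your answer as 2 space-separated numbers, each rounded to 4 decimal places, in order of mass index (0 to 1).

Answer: 2.7023 4.2260

Derivation:
Step 0: x=[1.0000 4.0000] v=[0.0000 0.0000]
Step 1: x=[1.1250 4.0000] v=[0.5000 0.0000]
Step 2: x=[1.3594 4.0039] v=[0.9375 0.0156]
Step 3: x=[1.6741 4.0189] v=[1.2588 0.0601]
Step 4: x=[2.0307 4.0544] v=[1.4265 0.1420]
Step 5: x=[2.3869 4.1204] v=[1.4248 0.2641]
Step 6: x=[2.7023 4.2260] v=[1.2615 0.4224]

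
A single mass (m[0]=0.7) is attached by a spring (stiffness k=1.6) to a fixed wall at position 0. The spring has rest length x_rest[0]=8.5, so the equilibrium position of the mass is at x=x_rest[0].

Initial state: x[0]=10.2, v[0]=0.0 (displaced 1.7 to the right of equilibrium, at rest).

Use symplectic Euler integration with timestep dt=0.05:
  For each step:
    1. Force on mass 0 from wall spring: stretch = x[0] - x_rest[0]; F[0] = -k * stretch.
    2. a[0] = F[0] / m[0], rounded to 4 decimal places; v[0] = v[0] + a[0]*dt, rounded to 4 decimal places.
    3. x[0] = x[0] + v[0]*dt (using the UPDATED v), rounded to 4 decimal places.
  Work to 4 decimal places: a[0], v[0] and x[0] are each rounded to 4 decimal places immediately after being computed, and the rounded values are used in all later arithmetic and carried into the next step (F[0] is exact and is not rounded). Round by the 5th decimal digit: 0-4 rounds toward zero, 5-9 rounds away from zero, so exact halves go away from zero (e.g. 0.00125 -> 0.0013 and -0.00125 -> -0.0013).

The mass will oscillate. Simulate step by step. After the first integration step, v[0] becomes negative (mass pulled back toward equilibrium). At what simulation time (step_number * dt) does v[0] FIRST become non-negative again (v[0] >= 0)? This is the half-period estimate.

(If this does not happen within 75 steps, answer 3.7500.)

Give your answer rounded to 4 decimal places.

Answer: 2.1000

Derivation:
Step 0: x=[10.2000] v=[0.0000]
Step 1: x=[10.1903] v=[-0.1943]
Step 2: x=[10.1709] v=[-0.3875]
Step 3: x=[10.1420] v=[-0.5785]
Step 4: x=[10.1037] v=[-0.7662]
Step 5: x=[10.0562] v=[-0.9495]
Step 6: x=[9.9998] v=[-1.1274]
Step 7: x=[9.9349] v=[-1.2988]
Step 8: x=[9.8618] v=[-1.4628]
Step 9: x=[9.7809] v=[-1.6184]
Step 10: x=[9.6927] v=[-1.7648]
Step 11: x=[9.5976] v=[-1.9011]
Step 12: x=[9.4963] v=[-2.0265]
Step 13: x=[9.3893] v=[-2.1404]
Step 14: x=[9.2772] v=[-2.2420]
Step 15: x=[9.1607] v=[-2.3308]
Step 16: x=[9.0404] v=[-2.4063]
Step 17: x=[8.9170] v=[-2.4681]
Step 18: x=[8.7912] v=[-2.5158]
Step 19: x=[8.6637] v=[-2.5491]
Step 20: x=[8.5353] v=[-2.5678]
Step 21: x=[8.4067] v=[-2.5718]
Step 22: x=[8.2786] v=[-2.5611]
Step 23: x=[8.1518] v=[-2.5358]
Step 24: x=[8.0270] v=[-2.4960]
Step 25: x=[7.9049] v=[-2.4419]
Step 26: x=[7.7862] v=[-2.3739]
Step 27: x=[7.6716] v=[-2.2923]
Step 28: x=[7.5617] v=[-2.1976]
Step 29: x=[7.4572] v=[-2.0904]
Step 30: x=[7.3586] v=[-1.9712]
Step 31: x=[7.2666] v=[-1.8408]
Step 32: x=[7.1816] v=[-1.6998]
Step 33: x=[7.1041] v=[-1.5491]
Step 34: x=[7.0346] v=[-1.3896]
Step 35: x=[6.9735] v=[-1.2221]
Step 36: x=[6.9211] v=[-1.0476]
Step 37: x=[6.8777] v=[-0.8672]
Step 38: x=[6.8436] v=[-0.6818]
Step 39: x=[6.8190] v=[-0.4925]
Step 40: x=[6.8040] v=[-0.3004]
Step 41: x=[6.7987] v=[-0.1066]
Step 42: x=[6.8031] v=[0.0878]
First v>=0 after going negative at step 42, time=2.1000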